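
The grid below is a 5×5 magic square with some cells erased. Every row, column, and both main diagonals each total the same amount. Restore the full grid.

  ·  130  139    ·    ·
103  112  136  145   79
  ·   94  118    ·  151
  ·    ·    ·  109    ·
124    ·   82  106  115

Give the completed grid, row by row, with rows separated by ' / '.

Row 2 is already complete: 103 + 112 + 136 + 145 + 79 = 575, so that is the magic constant.
Row 5 must total 575; the given cells sum to 427, so (5,2) = 148.
Column 2: 130 + 112 + 94 + 148 + ? = 575, so (4,2) = 91.
Using column 3: 139 + 136 + 118 + 82 + ? → (4,3) = 575 − 475 = 100.
Main diagonal: 112 + 118 + 109 + 115 + ? = 575, so (1,1) = 121.
Anti-diagonal needs 575; the known cells sum to 478, so (1,5) = 97.
The remaining cell in row 1 is (1,4) = 575 − 487 = 88.
From column 4, 575 − (88 + 145 + 109 + 106) gives (3,4) = 127.
Column 5 must total 575; the given cells sum to 442, so (4,5) = 133.
From row 3, 575 − (94 + 118 + 127 + 151) gives (3,1) = 85.
The remaining cell in row 4 is (4,1) = 575 − 433 = 142.

121 130 139 88 97 / 103 112 136 145 79 / 85 94 118 127 151 / 142 91 100 109 133 / 124 148 82 106 115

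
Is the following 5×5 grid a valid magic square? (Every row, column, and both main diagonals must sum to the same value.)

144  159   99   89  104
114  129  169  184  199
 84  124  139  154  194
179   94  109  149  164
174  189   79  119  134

Row 1: 144 + 159 + 99 + 89 + 104 = 595.
Row 2: 114 + 129 + 169 + 184 + 199 = 795.
Row 3: 84 + 124 + 139 + 154 + 194 = 695.
Row 4: 179 + 94 + 109 + 149 + 164 = 695.
Row 5: 174 + 189 + 79 + 119 + 134 = 695.
Column 1: 144 + 114 + 84 + 179 + 174 = 695.
Column 2: 159 + 129 + 124 + 94 + 189 = 695.
Column 3: 99 + 169 + 139 + 109 + 79 = 595.
Column 4: 89 + 184 + 154 + 149 + 119 = 695.
Column 5: 104 + 199 + 194 + 164 + 134 = 795.
Main diagonal: 144 + 129 + 139 + 149 + 134 = 695.
Anti-diagonal: 104 + 184 + 139 + 94 + 174 = 695.

No — column 2 sums to 695 but column 3 sums to 595.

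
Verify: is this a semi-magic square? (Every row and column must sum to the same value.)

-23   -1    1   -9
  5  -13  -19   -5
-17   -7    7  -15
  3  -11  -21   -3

Yes

Row 1: -23 + (-1) + 1 + (-9) = -32.
Row 2: 5 + (-13) + (-19) + (-5) = -32.
Row 3: -17 + (-7) + 7 + (-15) = -32.
Row 4: 3 + (-11) + (-21) + (-3) = -32.
Column 1: -23 + 5 + (-17) + 3 = -32.
Column 2: -1 + (-13) + (-7) + (-11) = -32.
Column 3: 1 + (-19) + 7 + (-21) = -32.
Column 4: -9 + (-5) + (-15) + (-3) = -32.
All lines sum to -32.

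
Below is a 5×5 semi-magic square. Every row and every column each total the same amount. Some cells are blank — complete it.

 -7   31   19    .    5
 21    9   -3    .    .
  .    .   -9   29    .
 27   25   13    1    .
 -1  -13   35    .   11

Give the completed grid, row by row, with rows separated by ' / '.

-7 31 19 7 5 / 21 9 -3 -5 33 / 15 3 -9 29 17 / 27 25 13 1 -11 / -1 -13 35 23 11

Column 3 is already complete: 19 + -3 + -9 + 13 + 35 = 55, so that is the magic constant.
Row 1: -7 + 31 + 19 + 5 + ? = 55, so (1,4) = 7.
Row 4 needs 55; the known cells sum to 66, so (4,5) = -11.
Row 5: -1 + (-13) + 35 + 11 + ? = 55, so (5,4) = 23.
The remaining cell in column 1 is (3,1) = 55 − 40 = 15.
Column 2 must total 55; the given cells sum to 52, so (3,2) = 3.
From column 4, 55 − (7 + 29 + 1 + 23) gives (2,4) = -5.
Row 2: 21 + 9 + (-3) + (-5) + ? = 55, so (2,5) = 33.
From row 3, 55 − (15 + 3 + (-9) + 29) gives (3,5) = 17.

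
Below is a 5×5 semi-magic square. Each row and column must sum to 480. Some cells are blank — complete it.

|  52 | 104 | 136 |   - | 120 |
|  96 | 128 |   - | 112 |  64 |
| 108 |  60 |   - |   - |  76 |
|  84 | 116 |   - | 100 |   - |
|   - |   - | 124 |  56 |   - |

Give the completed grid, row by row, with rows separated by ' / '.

52 104 136 68 120 / 96 128 80 112 64 / 108 60 92 144 76 / 84 116 48 100 132 / 140 72 124 56 88

The remaining cell in row 1 is (1,4) = 480 − 412 = 68.
The remaining cell in row 2 is (2,3) = 480 − 400 = 80.
Using column 1: 52 + 96 + 108 + 84 + ? → (5,1) = 480 − 340 = 140.
Using column 2: 104 + 128 + 60 + 116 + ? → (5,2) = 480 − 408 = 72.
Column 4: 68 + 112 + 100 + 56 + ? = 480, so (3,4) = 144.
Using row 3: 108 + 60 + 144 + 76 + ? → (3,3) = 480 − 388 = 92.
Row 5 needs 480; the known cells sum to 392, so (5,5) = 88.
Column 3: 136 + 80 + 92 + 124 + ? = 480, so (4,3) = 48.
Column 5: 120 + 64 + 76 + 88 + ? = 480, so (4,5) = 132.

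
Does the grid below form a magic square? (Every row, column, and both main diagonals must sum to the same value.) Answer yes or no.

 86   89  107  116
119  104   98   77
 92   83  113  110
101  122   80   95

Yes

Row 1: 86 + 89 + 107 + 116 = 398.
Row 2: 119 + 104 + 98 + 77 = 398.
Row 3: 92 + 83 + 113 + 110 = 398.
Row 4: 101 + 122 + 80 + 95 = 398.
Column 1: 86 + 119 + 92 + 101 = 398.
Column 2: 89 + 104 + 83 + 122 = 398.
Column 3: 107 + 98 + 113 + 80 = 398.
Column 4: 116 + 77 + 110 + 95 = 398.
Main diagonal: 86 + 104 + 113 + 95 = 398.
Anti-diagonal: 116 + 98 + 83 + 101 = 398.
All lines sum to 398.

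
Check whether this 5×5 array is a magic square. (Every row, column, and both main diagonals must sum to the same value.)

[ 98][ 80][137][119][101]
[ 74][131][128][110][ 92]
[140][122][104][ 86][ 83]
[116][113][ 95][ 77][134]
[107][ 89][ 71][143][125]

Row 1: 98 + 80 + 137 + 119 + 101 = 535.
Row 2: 74 + 131 + 128 + 110 + 92 = 535.
Row 3: 140 + 122 + 104 + 86 + 83 = 535.
Row 4: 116 + 113 + 95 + 77 + 134 = 535.
Row 5: 107 + 89 + 71 + 143 + 125 = 535.
Column 1: 98 + 74 + 140 + 116 + 107 = 535.
Column 2: 80 + 131 + 122 + 113 + 89 = 535.
Column 3: 137 + 128 + 104 + 95 + 71 = 535.
Column 4: 119 + 110 + 86 + 77 + 143 = 535.
Column 5: 101 + 92 + 83 + 134 + 125 = 535.
Main diagonal: 98 + 131 + 104 + 77 + 125 = 535.
Anti-diagonal: 101 + 110 + 104 + 113 + 107 = 535.
All lines sum to 535.

Yes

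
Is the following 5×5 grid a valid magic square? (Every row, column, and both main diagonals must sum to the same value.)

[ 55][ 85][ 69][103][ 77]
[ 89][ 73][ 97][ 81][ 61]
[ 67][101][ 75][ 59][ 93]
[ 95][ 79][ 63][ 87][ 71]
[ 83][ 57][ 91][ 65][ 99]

Row 1: 55 + 85 + 69 + 103 + 77 = 389.
Row 2: 89 + 73 + 97 + 81 + 61 = 401.
Row 3: 67 + 101 + 75 + 59 + 93 = 395.
Row 4: 95 + 79 + 63 + 87 + 71 = 395.
Row 5: 83 + 57 + 91 + 65 + 99 = 395.
Column 1: 55 + 89 + 67 + 95 + 83 = 389.
Column 2: 85 + 73 + 101 + 79 + 57 = 395.
Column 3: 69 + 97 + 75 + 63 + 91 = 395.
Column 4: 103 + 81 + 59 + 87 + 65 = 395.
Column 5: 77 + 61 + 93 + 71 + 99 = 401.
Main diagonal: 55 + 73 + 75 + 87 + 99 = 389.
Anti-diagonal: 77 + 81 + 75 + 79 + 83 = 395.

No — column 5 sums to 401 but row 1 sums to 389.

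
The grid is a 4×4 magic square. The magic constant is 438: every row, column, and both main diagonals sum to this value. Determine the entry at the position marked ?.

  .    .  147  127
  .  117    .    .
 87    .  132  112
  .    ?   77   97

The remaining cell in row 3 is (3,2) = 438 − 331 = 107.
Column 3 needs 438; the known cells sum to 356, so (2,3) = 82.
From column 4, 438 − (127 + 112 + 97) gives (2,4) = 102.
The remaining cell in main diagonal is (1,1) = 438 − 346 = 92.
Using anti-diagonal: 127 + 82 + 107 + ? → (4,1) = 438 − 316 = 122.
From row 1, 438 − (92 + 147 + 127) gives (1,2) = 72.
Row 2 must total 438; the given cells sum to 301, so (2,1) = 137.
The remaining cell in row 4 is (4,2) = 438 − 296 = 142.

142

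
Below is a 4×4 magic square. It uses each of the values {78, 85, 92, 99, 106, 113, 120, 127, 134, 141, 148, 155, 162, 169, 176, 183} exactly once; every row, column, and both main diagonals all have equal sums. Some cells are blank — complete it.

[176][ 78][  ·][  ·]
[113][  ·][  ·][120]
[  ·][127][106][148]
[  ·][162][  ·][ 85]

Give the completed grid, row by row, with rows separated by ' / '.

The 16 entries sum to 2088, so each line sums to 2088/4 = 522.
The remaining cell in row 3 is (3,1) = 522 − 381 = 141.
Column 1 needs 522; the known cells sum to 430, so (4,1) = 92.
The remaining cell in column 2 is (2,2) = 522 − 367 = 155.
Column 4: 120 + 148 + 85 + ? = 522, so (1,4) = 169.
Anti-diagonal must total 522; the given cells sum to 388, so (2,3) = 134.
Row 1: 176 + 78 + 169 + ? = 522, so (1,3) = 99.
The remaining cell in row 4 is (4,3) = 522 − 339 = 183.

176 78 99 169 / 113 155 134 120 / 141 127 106 148 / 92 162 183 85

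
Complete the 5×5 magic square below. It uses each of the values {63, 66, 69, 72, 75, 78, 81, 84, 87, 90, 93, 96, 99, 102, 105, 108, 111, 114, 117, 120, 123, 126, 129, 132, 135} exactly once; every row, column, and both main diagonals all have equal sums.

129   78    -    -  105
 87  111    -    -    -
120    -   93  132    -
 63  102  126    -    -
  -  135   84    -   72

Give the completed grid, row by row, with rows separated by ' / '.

129 78 117 66 105 / 87 111 75 99 123 / 120 69 93 132 81 / 63 102 126 90 114 / 96 135 84 108 72

The 25 entries sum to 2475, so each line sums to 2475/5 = 495.
The remaining cell in column 1 is (5,1) = 495 − 399 = 96.
From column 2, 495 − (78 + 111 + 102 + 135) gives (3,2) = 69.
Main diagonal: 129 + 111 + 93 + 72 + ? = 495, so (4,4) = 90.
The remaining cell in anti-diagonal is (2,4) = 495 − 396 = 99.
The remaining cell in row 3 is (3,5) = 495 − 414 = 81.
The remaining cell in row 4 is (4,5) = 495 − 381 = 114.
The remaining cell in row 5 is (5,4) = 495 − 387 = 108.
From column 4, 495 − (99 + 132 + 90 + 108) gives (1,4) = 66.
From column 5, 495 − (105 + 81 + 114 + 72) gives (2,5) = 123.
Using row 1: 129 + 78 + 66 + 105 + ? → (1,3) = 495 − 378 = 117.
Row 2: 87 + 111 + 99 + 123 + ? = 495, so (2,3) = 75.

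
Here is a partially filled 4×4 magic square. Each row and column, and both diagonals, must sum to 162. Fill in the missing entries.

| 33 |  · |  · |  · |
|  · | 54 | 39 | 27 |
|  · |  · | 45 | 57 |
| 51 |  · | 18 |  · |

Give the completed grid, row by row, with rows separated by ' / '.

Row 2: 54 + 39 + 27 + ? = 162, so (2,1) = 42.
From column 1, 162 − (33 + 42 + 51) gives (3,1) = 36.
From column 3, 162 − (39 + 45 + 18) gives (1,3) = 60.
The remaining cell in main diagonal is (4,4) = 162 − 132 = 30.
The remaining cell in row 3 is (3,2) = 162 − 138 = 24.
From row 4, 162 − (51 + 18 + 30) gives (4,2) = 63.
Using column 2: 54 + 24 + 63 + ? → (1,2) = 162 − 141 = 21.
Column 4 must total 162; the given cells sum to 114, so (1,4) = 48.

33 21 60 48 / 42 54 39 27 / 36 24 45 57 / 51 63 18 30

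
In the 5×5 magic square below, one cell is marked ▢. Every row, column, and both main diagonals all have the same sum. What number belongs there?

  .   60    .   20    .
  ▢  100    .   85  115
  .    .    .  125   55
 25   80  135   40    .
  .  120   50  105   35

Column 4 is complete and sums to 375; that is the magic constant.
Row 4: 25 + 80 + 135 + 40 + ? = 375, so (4,5) = 95.
Row 5 needs 375; the known cells sum to 310, so (5,1) = 65.
The remaining cell in column 2 is (3,2) = 375 − 360 = 15.
The remaining cell in column 5 is (1,5) = 375 − 300 = 75.
Anti-diagonal needs 375; the known cells sum to 305, so (3,3) = 70.
Row 3 needs 375; the known cells sum to 265, so (3,1) = 110.
Using main diagonal: 100 + 70 + 40 + 35 + ? → (1,1) = 375 − 245 = 130.
Using row 1: 130 + 60 + 20 + 75 + ? → (1,3) = 375 − 285 = 90.
Column 1 needs 375; the known cells sum to 330, so (2,1) = 45.

45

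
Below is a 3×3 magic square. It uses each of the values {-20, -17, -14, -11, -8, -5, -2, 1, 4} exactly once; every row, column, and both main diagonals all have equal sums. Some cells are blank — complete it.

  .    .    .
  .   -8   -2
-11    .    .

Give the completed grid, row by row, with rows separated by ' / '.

The 9 entries sum to -72, so each line sums to -72/3 = -24.
Using row 2: -8 + (-2) + ? → (2,1) = -24 − (-10) = -14.
From column 1, -24 − (-14 + (-11)) gives (1,1) = 1.
Main diagonal: 1 + (-8) + ? = -24, so (3,3) = -17.
Anti-diagonal needs -24; the known cells sum to -19, so (1,3) = -5.
Row 1 must total -24; the given cells sum to -4, so (1,2) = -20.
Using row 3: -11 + (-17) + ? → (3,2) = -24 − (-28) = 4.

1 -20 -5 / -14 -8 -2 / -11 4 -17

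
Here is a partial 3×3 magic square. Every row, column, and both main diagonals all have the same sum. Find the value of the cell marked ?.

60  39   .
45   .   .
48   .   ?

42

Column 1 is complete and sums to 153; that is the magic constant.
The remaining cell in row 1 is (1,3) = 153 − 99 = 54.
Anti-diagonal must total 153; the given cells sum to 102, so (2,2) = 51.
Row 2 needs 153; the known cells sum to 96, so (2,3) = 57.
Using column 2: 39 + 51 + ? → (3,2) = 153 − 90 = 63.
From column 3, 153 − (54 + 57) gives (3,3) = 42.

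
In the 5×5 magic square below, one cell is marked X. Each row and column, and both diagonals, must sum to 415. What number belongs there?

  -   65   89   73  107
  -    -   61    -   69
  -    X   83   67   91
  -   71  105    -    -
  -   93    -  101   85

Using row 1: 65 + 89 + 73 + 107 + ? → (1,1) = 415 − 334 = 81.
Column 3 needs 415; the known cells sum to 338, so (5,3) = 77.
Column 5 must total 415; the given cells sum to 352, so (4,5) = 63.
Row 5: 93 + 77 + 101 + 85 + ? = 415, so (5,1) = 59.
Anti-diagonal needs 415; the known cells sum to 320, so (2,4) = 95.
Column 4 needs 415; the known cells sum to 336, so (4,4) = 79.
Using main diagonal: 81 + 83 + 79 + 85 + ? → (2,2) = 415 − 328 = 87.
The remaining cell in row 2 is (2,1) = 415 − 312 = 103.
From row 4, 415 − (71 + 105 + 79 + 63) gives (4,1) = 97.
The remaining cell in column 1 is (3,1) = 415 − 340 = 75.
Column 2 must total 415; the given cells sum to 316, so (3,2) = 99.

99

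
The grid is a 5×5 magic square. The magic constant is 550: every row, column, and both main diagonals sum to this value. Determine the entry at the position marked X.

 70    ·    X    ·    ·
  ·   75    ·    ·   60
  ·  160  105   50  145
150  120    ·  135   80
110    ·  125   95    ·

85

The remaining cell in row 3 is (3,1) = 550 − 460 = 90.
Row 4 must total 550; the given cells sum to 485, so (4,3) = 65.
Using column 1: 70 + 90 + 150 + 110 + ? → (2,1) = 550 − 420 = 130.
Main diagonal: 70 + 75 + 105 + 135 + ? = 550, so (5,5) = 165.
The remaining cell in row 5 is (5,2) = 550 − 495 = 55.
From column 2, 550 − (75 + 160 + 120 + 55) gives (1,2) = 140.
Column 5 must total 550; the given cells sum to 450, so (1,5) = 100.
From anti-diagonal, 550 − (100 + 105 + 120 + 110) gives (2,4) = 115.
The remaining cell in row 2 is (2,3) = 550 − 380 = 170.
Column 3: 170 + 105 + 65 + 125 + ? = 550, so (1,3) = 85.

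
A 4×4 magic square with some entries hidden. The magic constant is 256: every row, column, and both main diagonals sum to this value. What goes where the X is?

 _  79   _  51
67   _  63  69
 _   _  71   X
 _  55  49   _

61

The remaining cell in row 2 is (2,2) = 256 − 199 = 57.
Column 2 needs 256; the known cells sum to 191, so (3,2) = 65.
Column 3 needs 256; the known cells sum to 183, so (1,3) = 73.
Using anti-diagonal: 51 + 63 + 65 + ? → (4,1) = 256 − 179 = 77.
Row 1 needs 256; the known cells sum to 203, so (1,1) = 53.
The remaining cell in row 4 is (4,4) = 256 − 181 = 75.
Column 1 needs 256; the known cells sum to 197, so (3,1) = 59.
From column 4, 256 − (51 + 69 + 75) gives (3,4) = 61.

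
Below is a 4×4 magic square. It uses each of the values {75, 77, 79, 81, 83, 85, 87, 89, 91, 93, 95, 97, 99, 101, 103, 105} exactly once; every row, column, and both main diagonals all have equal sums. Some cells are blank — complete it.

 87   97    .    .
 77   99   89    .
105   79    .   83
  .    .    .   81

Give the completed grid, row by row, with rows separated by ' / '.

The 16 entries sum to 1440, so each line sums to 1440/4 = 360.
Row 2 must total 360; the given cells sum to 265, so (2,4) = 95.
Row 3: 105 + 79 + 83 + ? = 360, so (3,3) = 93.
Column 1 needs 360; the known cells sum to 269, so (4,1) = 91.
From column 2, 360 − (97 + 99 + 79) gives (4,2) = 85.
Column 4 must total 360; the given cells sum to 259, so (1,4) = 101.
Row 1 must total 360; the given cells sum to 285, so (1,3) = 75.
Row 4 needs 360; the known cells sum to 257, so (4,3) = 103.

87 97 75 101 / 77 99 89 95 / 105 79 93 83 / 91 85 103 81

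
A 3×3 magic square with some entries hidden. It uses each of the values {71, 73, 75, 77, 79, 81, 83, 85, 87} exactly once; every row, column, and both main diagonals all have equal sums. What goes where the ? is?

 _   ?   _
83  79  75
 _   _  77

The 9 entries sum to 711, so each line sums to 711/3 = 237.
Column 3 needs 237; the known cells sum to 152, so (1,3) = 85.
The remaining cell in main diagonal is (1,1) = 237 − 156 = 81.
From anti-diagonal, 237 − (85 + 79) gives (3,1) = 73.
Row 1 needs 237; the known cells sum to 166, so (1,2) = 71.

71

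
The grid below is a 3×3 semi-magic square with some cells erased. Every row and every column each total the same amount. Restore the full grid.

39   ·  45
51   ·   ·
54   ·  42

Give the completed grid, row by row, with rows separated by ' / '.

39 60 45 / 51 36 57 / 54 48 42

Column 1 is already complete: 39 + 51 + 54 = 144, so that is the magic constant.
The remaining cell in row 1 is (1,2) = 144 − 84 = 60.
Row 3 needs 144; the known cells sum to 96, so (3,2) = 48.
Column 2: 60 + 48 + ? = 144, so (2,2) = 36.
Column 3: 45 + 42 + ? = 144, so (2,3) = 57.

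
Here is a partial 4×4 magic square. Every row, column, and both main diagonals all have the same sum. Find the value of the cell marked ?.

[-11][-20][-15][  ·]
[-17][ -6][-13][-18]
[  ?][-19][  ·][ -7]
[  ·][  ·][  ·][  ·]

-12

Row 2 is complete and sums to -54; that is the magic constant.
Row 1 needs -54; the known cells sum to -46, so (1,4) = -8.
Column 2 needs -54; the known cells sum to -45, so (4,2) = -9.
Using column 4: -8 + (-18) + (-7) + ? → (4,4) = -54 − (-33) = -21.
Main diagonal needs -54; the known cells sum to -38, so (3,3) = -16.
The remaining cell in anti-diagonal is (4,1) = -54 − (-40) = -14.
Row 3 needs -54; the known cells sum to -42, so (3,1) = -12.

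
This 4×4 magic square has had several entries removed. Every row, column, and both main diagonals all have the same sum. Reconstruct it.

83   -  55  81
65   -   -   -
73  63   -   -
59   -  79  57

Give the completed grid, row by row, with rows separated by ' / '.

83 61 55 81 / 65 71 77 67 / 73 63 69 75 / 59 85 79 57

Column 1 is already complete: 83 + 65 + 73 + 59 = 280, so that is the magic constant.
The remaining cell in row 1 is (1,2) = 280 − 219 = 61.
Row 4 needs 280; the known cells sum to 195, so (4,2) = 85.
Column 2 must total 280; the given cells sum to 209, so (2,2) = 71.
Main diagonal needs 280; the known cells sum to 211, so (3,3) = 69.
From anti-diagonal, 280 − (81 + 63 + 59) gives (2,3) = 77.
Row 2: 65 + 71 + 77 + ? = 280, so (2,4) = 67.
Row 3: 73 + 63 + 69 + ? = 280, so (3,4) = 75.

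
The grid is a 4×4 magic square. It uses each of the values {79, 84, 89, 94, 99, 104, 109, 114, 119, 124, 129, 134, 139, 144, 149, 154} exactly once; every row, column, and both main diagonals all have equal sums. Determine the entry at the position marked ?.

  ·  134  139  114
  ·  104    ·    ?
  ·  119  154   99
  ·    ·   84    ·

The 16 entries sum to 1864, so each line sums to 1864/4 = 466.
Using row 1: 134 + 139 + 114 + ? → (1,1) = 466 − 387 = 79.
Row 3: 119 + 154 + 99 + ? = 466, so (3,1) = 94.
From column 2, 466 − (134 + 104 + 119) gives (4,2) = 109.
Column 3: 139 + 154 + 84 + ? = 466, so (2,3) = 89.
Main diagonal needs 466; the known cells sum to 337, so (4,4) = 129.
From anti-diagonal, 466 − (114 + 89 + 119) gives (4,1) = 144.
Using column 1: 79 + 94 + 144 + ? → (2,1) = 466 − 317 = 149.
Column 4 needs 466; the known cells sum to 342, so (2,4) = 124.

124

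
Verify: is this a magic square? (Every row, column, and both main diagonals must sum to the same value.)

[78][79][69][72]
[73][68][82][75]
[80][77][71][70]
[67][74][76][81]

Row 1: 78 + 79 + 69 + 72 = 298.
Row 2: 73 + 68 + 82 + 75 = 298.
Row 3: 80 + 77 + 71 + 70 = 298.
Row 4: 67 + 74 + 76 + 81 = 298.
Column 1: 78 + 73 + 80 + 67 = 298.
Column 2: 79 + 68 + 77 + 74 = 298.
Column 3: 69 + 82 + 71 + 76 = 298.
Column 4: 72 + 75 + 70 + 81 = 298.
Main diagonal: 78 + 68 + 71 + 81 = 298.
Anti-diagonal: 72 + 82 + 77 + 67 = 298.
All lines sum to 298.

Yes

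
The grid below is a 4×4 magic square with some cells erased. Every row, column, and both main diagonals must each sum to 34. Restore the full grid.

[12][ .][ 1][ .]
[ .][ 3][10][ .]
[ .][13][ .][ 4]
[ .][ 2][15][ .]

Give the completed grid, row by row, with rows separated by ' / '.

Column 2 needs 34; the known cells sum to 18, so (1,2) = 16.
Using column 3: 1 + 10 + 15 + ? → (3,3) = 34 − 26 = 8.
From main diagonal, 34 − (12 + 3 + 8) gives (4,4) = 11.
Row 1 needs 34; the known cells sum to 29, so (1,4) = 5.
Row 3 needs 34; the known cells sum to 25, so (3,1) = 9.
From row 4, 34 − (2 + 15 + 11) gives (4,1) = 6.
Column 1 must total 34; the given cells sum to 27, so (2,1) = 7.
Column 4 must total 34; the given cells sum to 20, so (2,4) = 14.

12 16 1 5 / 7 3 10 14 / 9 13 8 4 / 6 2 15 11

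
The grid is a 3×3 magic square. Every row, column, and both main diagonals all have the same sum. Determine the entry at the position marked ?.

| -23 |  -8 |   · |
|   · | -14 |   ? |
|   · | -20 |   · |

-26

Column 2 is complete and sums to -42; that is the magic constant.
Row 1 needs -42; the known cells sum to -31, so (1,3) = -11.
Main diagonal needs -42; the known cells sum to -37, so (3,3) = -5.
Using anti-diagonal: -11 + (-14) + ? → (3,1) = -42 − (-25) = -17.
From column 1, -42 − (-23 + (-17)) gives (2,1) = -2.
Column 3 needs -42; the known cells sum to -16, so (2,3) = -26.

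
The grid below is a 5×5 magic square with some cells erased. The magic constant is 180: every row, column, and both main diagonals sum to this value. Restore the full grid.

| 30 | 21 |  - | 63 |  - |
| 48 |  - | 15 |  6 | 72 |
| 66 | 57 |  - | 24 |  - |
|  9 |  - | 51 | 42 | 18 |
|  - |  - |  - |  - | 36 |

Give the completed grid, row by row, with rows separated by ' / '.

30 21 12 63 54 / 48 39 15 6 72 / 66 57 33 24 0 / 9 60 51 42 18 / 27 3 69 45 36

The remaining cell in row 2 is (2,2) = 180 − 141 = 39.
Row 4: 9 + 51 + 42 + 18 + ? = 180, so (4,2) = 60.
Column 1: 30 + 48 + 66 + 9 + ? = 180, so (5,1) = 27.
Using column 2: 21 + 39 + 57 + 60 + ? → (5,2) = 180 − 177 = 3.
Column 4 needs 180; the known cells sum to 135, so (5,4) = 45.
Main diagonal: 30 + 39 + 42 + 36 + ? = 180, so (3,3) = 33.
Anti-diagonal: 6 + 33 + 60 + 27 + ? = 180, so (1,5) = 54.
Row 1: 30 + 21 + 63 + 54 + ? = 180, so (1,3) = 12.
From row 3, 180 − (66 + 57 + 33 + 24) gives (3,5) = 0.
Row 5: 27 + 3 + 45 + 36 + ? = 180, so (5,3) = 69.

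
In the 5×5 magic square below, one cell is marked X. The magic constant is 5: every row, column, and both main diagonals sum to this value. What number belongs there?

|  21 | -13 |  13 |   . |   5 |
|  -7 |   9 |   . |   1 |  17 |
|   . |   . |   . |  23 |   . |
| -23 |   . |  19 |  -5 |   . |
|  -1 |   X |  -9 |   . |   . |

Row 1 must total 5; the given cells sum to 26, so (1,4) = -21.
Using row 2: -7 + 9 + 1 + 17 + ? → (2,3) = 5 − 20 = -15.
Column 1 needs 5; the known cells sum to -10, so (3,1) = 15.
From column 3, 5 − (13 + (-15) + 19 + (-9)) gives (3,3) = -3.
Column 4 must total 5; the given cells sum to -2, so (5,4) = 7.
Main diagonal must total 5; the given cells sum to 22, so (5,5) = -17.
Anti-diagonal must total 5; the given cells sum to 2, so (4,2) = 3.
The remaining cell in row 4 is (4,5) = 5 − (-6) = 11.
Row 5 must total 5; the given cells sum to -20, so (5,2) = 25.

25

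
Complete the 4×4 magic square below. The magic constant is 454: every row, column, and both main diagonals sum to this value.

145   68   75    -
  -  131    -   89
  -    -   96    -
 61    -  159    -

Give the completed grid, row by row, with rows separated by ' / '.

145 68 75 166 / 110 131 124 89 / 138 103 96 117 / 61 152 159 82

Using row 1: 145 + 68 + 75 + ? → (1,4) = 454 − 288 = 166.
Column 3 must total 454; the given cells sum to 330, so (2,3) = 124.
From main diagonal, 454 − (145 + 131 + 96) gives (4,4) = 82.
From anti-diagonal, 454 − (166 + 124 + 61) gives (3,2) = 103.
From row 2, 454 − (131 + 124 + 89) gives (2,1) = 110.
Using row 4: 61 + 159 + 82 + ? → (4,2) = 454 − 302 = 152.
The remaining cell in column 1 is (3,1) = 454 − 316 = 138.
Column 4 must total 454; the given cells sum to 337, so (3,4) = 117.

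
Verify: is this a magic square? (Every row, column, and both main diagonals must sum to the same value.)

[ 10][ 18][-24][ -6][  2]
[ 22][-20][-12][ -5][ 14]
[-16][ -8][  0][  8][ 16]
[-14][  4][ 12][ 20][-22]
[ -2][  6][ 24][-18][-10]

Row 1: 10 + 18 + (-24) + (-6) + 2 = 0.
Row 2: 22 + (-20) + (-12) + (-5) + 14 = -1.
Row 3: -16 + (-8) + 0 + 8 + 16 = 0.
Row 4: -14 + 4 + 12 + 20 + (-22) = 0.
Row 5: -2 + 6 + 24 + (-18) + (-10) = 0.
Column 1: 10 + 22 + (-16) + (-14) + (-2) = 0.
Column 2: 18 + (-20) + (-8) + 4 + 6 = 0.
Column 3: -24 + (-12) + 0 + 12 + 24 = 0.
Column 4: -6 + (-5) + 8 + 20 + (-18) = -1.
Column 5: 2 + 14 + 16 + (-22) + (-10) = 0.
Main diagonal: 10 + (-20) + 0 + 20 + (-10) = 0.
Anti-diagonal: 2 + (-5) + 0 + 4 + (-2) = -1.

No — row 3 sums to 0 but anti-diagonal sums to -1.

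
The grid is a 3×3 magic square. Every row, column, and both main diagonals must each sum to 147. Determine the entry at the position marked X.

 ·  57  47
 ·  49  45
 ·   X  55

41

Row 1 must total 147; the given cells sum to 104, so (1,1) = 43.
Row 2 needs 147; the known cells sum to 94, so (2,1) = 53.
The remaining cell in column 1 is (3,1) = 147 − 96 = 51.
Column 2 needs 147; the known cells sum to 106, so (3,2) = 41.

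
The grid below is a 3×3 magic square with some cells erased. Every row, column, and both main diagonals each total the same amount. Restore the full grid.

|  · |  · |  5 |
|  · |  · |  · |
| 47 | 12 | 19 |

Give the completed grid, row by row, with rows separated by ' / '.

33 40 5 / -2 26 54 / 47 12 19

Row 3 is already complete: 47 + 12 + 19 = 78, so that is the magic constant.
Column 3 needs 78; the known cells sum to 24, so (2,3) = 54.
Anti-diagonal: 5 + 47 + ? = 78, so (2,2) = 26.
From row 2, 78 − (26 + 54) gives (2,1) = -2.
From column 1, 78 − (-2 + 47) gives (1,1) = 33.
The remaining cell in column 2 is (1,2) = 78 − 38 = 40.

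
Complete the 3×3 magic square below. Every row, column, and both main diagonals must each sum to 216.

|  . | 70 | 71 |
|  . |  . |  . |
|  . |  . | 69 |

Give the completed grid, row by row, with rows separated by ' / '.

The remaining cell in row 1 is (1,1) = 216 − 141 = 75.
Column 3 needs 216; the known cells sum to 140, so (2,3) = 76.
The remaining cell in main diagonal is (2,2) = 216 − 144 = 72.
The remaining cell in anti-diagonal is (3,1) = 216 − 143 = 73.
Row 2: 72 + 76 + ? = 216, so (2,1) = 68.
Using row 3: 73 + 69 + ? → (3,2) = 216 − 142 = 74.

75 70 71 / 68 72 76 / 73 74 69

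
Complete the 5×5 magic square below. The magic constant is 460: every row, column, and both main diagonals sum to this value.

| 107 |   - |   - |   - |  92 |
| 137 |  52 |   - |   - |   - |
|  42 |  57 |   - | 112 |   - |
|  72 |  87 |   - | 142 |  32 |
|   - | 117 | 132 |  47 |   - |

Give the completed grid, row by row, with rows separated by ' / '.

Row 4 must total 460; the given cells sum to 333, so (4,3) = 127.
Column 1 needs 460; the known cells sum to 358, so (5,1) = 102.
Column 2 needs 460; the known cells sum to 313, so (1,2) = 147.
Row 5 must total 460; the given cells sum to 398, so (5,5) = 62.
Main diagonal needs 460; the known cells sum to 363, so (3,3) = 97.
From anti-diagonal, 460 − (92 + 97 + 87 + 102) gives (2,4) = 82.
Using row 3: 42 + 57 + 97 + 112 + ? → (3,5) = 460 − 308 = 152.
Using column 4: 82 + 112 + 142 + 47 + ? → (1,4) = 460 − 383 = 77.
Column 5 needs 460; the known cells sum to 338, so (2,5) = 122.
Row 1: 107 + 147 + 77 + 92 + ? = 460, so (1,3) = 37.
From row 2, 460 − (137 + 52 + 82 + 122) gives (2,3) = 67.

107 147 37 77 92 / 137 52 67 82 122 / 42 57 97 112 152 / 72 87 127 142 32 / 102 117 132 47 62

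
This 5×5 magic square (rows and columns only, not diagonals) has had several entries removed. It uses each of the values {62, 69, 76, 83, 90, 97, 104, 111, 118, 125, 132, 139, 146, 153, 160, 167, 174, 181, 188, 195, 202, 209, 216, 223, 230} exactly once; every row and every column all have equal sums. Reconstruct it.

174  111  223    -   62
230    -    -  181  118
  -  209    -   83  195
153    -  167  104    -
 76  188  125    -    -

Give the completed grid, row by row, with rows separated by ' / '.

The 25 entries sum to 3650, so each line sums to 3650/5 = 730.
From row 1, 730 − (174 + 111 + 223 + 62) gives (1,4) = 160.
Column 1: 174 + 230 + 153 + 76 + ? = 730, so (3,1) = 97.
Column 4: 160 + 181 + 83 + 104 + ? = 730, so (5,4) = 202.
From row 3, 730 − (97 + 209 + 83 + 195) gives (3,3) = 146.
Row 5 must total 730; the given cells sum to 591, so (5,5) = 139.
Using column 3: 223 + 146 + 167 + 125 + ? → (2,3) = 730 − 661 = 69.
Column 5: 62 + 118 + 195 + 139 + ? = 730, so (4,5) = 216.
Using row 2: 230 + 69 + 181 + 118 + ? → (2,2) = 730 − 598 = 132.
Row 4 must total 730; the given cells sum to 640, so (4,2) = 90.

174 111 223 160 62 / 230 132 69 181 118 / 97 209 146 83 195 / 153 90 167 104 216 / 76 188 125 202 139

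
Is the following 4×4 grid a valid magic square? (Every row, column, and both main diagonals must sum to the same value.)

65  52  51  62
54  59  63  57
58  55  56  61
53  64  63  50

No — row 4 sums to 230 but anti-diagonal sums to 233.

Row 1: 65 + 52 + 51 + 62 = 230.
Row 2: 54 + 59 + 63 + 57 = 233.
Row 3: 58 + 55 + 56 + 61 = 230.
Row 4: 53 + 64 + 63 + 50 = 230.
Column 1: 65 + 54 + 58 + 53 = 230.
Column 2: 52 + 59 + 55 + 64 = 230.
Column 3: 51 + 63 + 56 + 63 = 233.
Column 4: 62 + 57 + 61 + 50 = 230.
Main diagonal: 65 + 59 + 56 + 50 = 230.
Anti-diagonal: 62 + 63 + 55 + 53 = 233.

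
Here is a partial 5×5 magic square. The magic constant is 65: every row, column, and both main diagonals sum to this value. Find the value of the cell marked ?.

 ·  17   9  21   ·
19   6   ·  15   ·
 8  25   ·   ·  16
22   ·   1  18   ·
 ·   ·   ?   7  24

20

Column 4: 21 + 15 + 18 + 7 + ? = 65, so (3,4) = 4.
Using row 3: 8 + 25 + 4 + 16 + ? → (3,3) = 65 − 53 = 12.
Using main diagonal: 6 + 12 + 18 + 24 + ? → (1,1) = 65 − 60 = 5.
Using row 1: 5 + 17 + 9 + 21 + ? → (1,5) = 65 − 52 = 13.
The remaining cell in column 1 is (5,1) = 65 − 54 = 11.
Anti-diagonal: 13 + 15 + 12 + 11 + ? = 65, so (4,2) = 14.
Row 4 needs 65; the known cells sum to 55, so (4,5) = 10.
The remaining cell in column 2 is (5,2) = 65 − 62 = 3.
The remaining cell in column 5 is (2,5) = 65 − 63 = 2.
Row 2 needs 65; the known cells sum to 42, so (2,3) = 23.
From row 5, 65 − (11 + 3 + 7 + 24) gives (5,3) = 20.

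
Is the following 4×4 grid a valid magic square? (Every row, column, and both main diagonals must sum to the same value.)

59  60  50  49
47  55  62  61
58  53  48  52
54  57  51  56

Row 1: 59 + 60 + 50 + 49 = 218.
Row 2: 47 + 55 + 62 + 61 = 225.
Row 3: 58 + 53 + 48 + 52 = 211.
Row 4: 54 + 57 + 51 + 56 = 218.
Column 1: 59 + 47 + 58 + 54 = 218.
Column 2: 60 + 55 + 53 + 57 = 225.
Column 3: 50 + 62 + 48 + 51 = 211.
Column 4: 49 + 61 + 52 + 56 = 218.
Main diagonal: 59 + 55 + 48 + 56 = 218.
Anti-diagonal: 49 + 62 + 53 + 54 = 218.

No — main diagonal sums to 218 but column 2 sums to 225.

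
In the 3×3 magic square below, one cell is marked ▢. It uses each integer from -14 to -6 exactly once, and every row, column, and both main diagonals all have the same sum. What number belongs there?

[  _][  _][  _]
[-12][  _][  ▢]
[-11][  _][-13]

The entries are -14 through -6, which sum to -90, so each line sums to -90/3 = -30.
Row 3 needs -30; the known cells sum to -24, so (3,2) = -6.
From column 1, -30 − (-12 + (-11)) gives (1,1) = -7.
Main diagonal needs -30; the known cells sum to -20, so (2,2) = -10.
From anti-diagonal, -30 − (-10 + (-11)) gives (1,3) = -9.
Row 1 must total -30; the given cells sum to -16, so (1,2) = -14.
Using row 2: -12 + (-10) + ? → (2,3) = -30 − (-22) = -8.

-8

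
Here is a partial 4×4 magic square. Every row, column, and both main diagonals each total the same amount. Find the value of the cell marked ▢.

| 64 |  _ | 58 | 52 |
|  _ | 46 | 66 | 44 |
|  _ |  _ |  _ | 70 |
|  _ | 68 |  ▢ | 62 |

Column 4 is complete and sums to 228; that is the magic constant.
Using row 1: 64 + 58 + 52 + ? → (1,2) = 228 − 174 = 54.
From row 2, 228 − (46 + 66 + 44) gives (2,1) = 72.
From column 2, 228 − (54 + 46 + 68) gives (3,2) = 60.
Using main diagonal: 64 + 46 + 62 + ? → (3,3) = 228 − 172 = 56.
Anti-diagonal needs 228; the known cells sum to 178, so (4,1) = 50.
Row 3 needs 228; the known cells sum to 186, so (3,1) = 42.
Row 4 needs 228; the known cells sum to 180, so (4,3) = 48.

48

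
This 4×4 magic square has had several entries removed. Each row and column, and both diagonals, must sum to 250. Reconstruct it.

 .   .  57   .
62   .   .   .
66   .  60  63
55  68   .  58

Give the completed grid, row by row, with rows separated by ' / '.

Row 3 must total 250; the given cells sum to 189, so (3,2) = 61.
The remaining cell in row 4 is (4,3) = 250 − 181 = 69.
Column 1 must total 250; the given cells sum to 183, so (1,1) = 67.
Column 3 needs 250; the known cells sum to 186, so (2,3) = 64.
The remaining cell in main diagonal is (2,2) = 250 − 185 = 65.
Using anti-diagonal: 64 + 61 + 55 + ? → (1,4) = 250 − 180 = 70.
The remaining cell in row 1 is (1,2) = 250 − 194 = 56.
Using row 2: 62 + 65 + 64 + ? → (2,4) = 250 − 191 = 59.

67 56 57 70 / 62 65 64 59 / 66 61 60 63 / 55 68 69 58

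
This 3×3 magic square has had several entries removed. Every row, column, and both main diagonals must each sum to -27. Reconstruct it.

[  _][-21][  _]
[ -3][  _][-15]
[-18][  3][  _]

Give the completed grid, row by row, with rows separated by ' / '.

Row 2 must total -27; the given cells sum to -18, so (2,2) = -9.
Row 3: -18 + 3 + ? = -27, so (3,3) = -12.
The remaining cell in column 1 is (1,1) = -27 − (-21) = -6.
Column 3: -15 + (-12) + ? = -27, so (1,3) = 0.

-6 -21 0 / -3 -9 -15 / -18 3 -12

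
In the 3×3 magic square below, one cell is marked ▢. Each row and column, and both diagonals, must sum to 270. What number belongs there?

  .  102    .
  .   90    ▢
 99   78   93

96

From main diagonal, 270 − (90 + 93) gives (1,1) = 87.
Anti-diagonal needs 270; the known cells sum to 189, so (1,3) = 81.
Column 1 needs 270; the known cells sum to 186, so (2,1) = 84.
Column 3 must total 270; the given cells sum to 174, so (2,3) = 96.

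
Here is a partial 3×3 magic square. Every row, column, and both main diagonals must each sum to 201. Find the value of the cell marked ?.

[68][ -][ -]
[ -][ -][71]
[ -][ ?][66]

Column 3 needs 201; the known cells sum to 137, so (1,3) = 64.
Main diagonal needs 201; the known cells sum to 134, so (2,2) = 67.
Anti-diagonal: 64 + 67 + ? = 201, so (3,1) = 70.
The remaining cell in row 1 is (1,2) = 201 − 132 = 69.
The remaining cell in row 2 is (2,1) = 201 − 138 = 63.
From row 3, 201 − (70 + 66) gives (3,2) = 65.

65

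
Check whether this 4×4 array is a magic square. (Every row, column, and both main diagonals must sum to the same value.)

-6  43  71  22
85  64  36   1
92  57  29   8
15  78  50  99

Row 1: -6 + 43 + 71 + 22 = 130.
Row 2: 85 + 64 + 36 + 1 = 186.
Row 3: 92 + 57 + 29 + 8 = 186.
Row 4: 15 + 78 + 50 + 99 = 242.
Column 1: -6 + 85 + 92 + 15 = 186.
Column 2: 43 + 64 + 57 + 78 = 242.
Column 3: 71 + 36 + 29 + 50 = 186.
Column 4: 22 + 1 + 8 + 99 = 130.
Main diagonal: -6 + 64 + 29 + 99 = 186.
Anti-diagonal: 22 + 36 + 57 + 15 = 130.

No — row 4 sums to 242 but anti-diagonal sums to 130.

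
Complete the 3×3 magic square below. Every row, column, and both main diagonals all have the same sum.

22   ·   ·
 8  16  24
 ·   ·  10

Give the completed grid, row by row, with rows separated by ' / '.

22 12 14 / 8 16 24 / 18 20 10

Row 2 is already complete: 8 + 16 + 24 = 48, so that is the magic constant.
From column 1, 48 − (22 + 8) gives (3,1) = 18.
Column 3: 24 + 10 + ? = 48, so (1,3) = 14.
Using row 1: 22 + 14 + ? → (1,2) = 48 − 36 = 12.
Row 3 must total 48; the given cells sum to 28, so (3,2) = 20.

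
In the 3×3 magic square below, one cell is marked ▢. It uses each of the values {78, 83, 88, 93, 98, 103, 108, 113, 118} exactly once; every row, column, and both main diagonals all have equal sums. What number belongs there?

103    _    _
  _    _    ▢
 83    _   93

The 9 entries sum to 882, so each line sums to 882/3 = 294.
The remaining cell in row 3 is (3,2) = 294 − 176 = 118.
Column 1: 103 + 83 + ? = 294, so (2,1) = 108.
Main diagonal must total 294; the given cells sum to 196, so (2,2) = 98.
Using anti-diagonal: 98 + 83 + ? → (1,3) = 294 − 181 = 113.
Row 1 needs 294; the known cells sum to 216, so (1,2) = 78.
The remaining cell in row 2 is (2,3) = 294 − 206 = 88.

88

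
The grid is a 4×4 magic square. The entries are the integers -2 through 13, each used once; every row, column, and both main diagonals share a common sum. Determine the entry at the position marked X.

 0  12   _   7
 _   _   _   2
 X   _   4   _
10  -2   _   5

The entries are -2 through 13, which sum to 88, so each line sums to 88/4 = 22.
The remaining cell in row 1 is (1,3) = 22 − 19 = 3.
Using row 4: 10 + (-2) + 5 + ? → (4,3) = 22 − 13 = 9.
Column 3 needs 22; the known cells sum to 16, so (2,3) = 6.
Column 4: 7 + 2 + 5 + ? = 22, so (3,4) = 8.
The remaining cell in main diagonal is (2,2) = 22 − 9 = 13.
The remaining cell in anti-diagonal is (3,2) = 22 − 23 = -1.
From row 2, 22 − (13 + 6 + 2) gives (2,1) = 1.
From row 3, 22 − (-1 + 4 + 8) gives (3,1) = 11.

11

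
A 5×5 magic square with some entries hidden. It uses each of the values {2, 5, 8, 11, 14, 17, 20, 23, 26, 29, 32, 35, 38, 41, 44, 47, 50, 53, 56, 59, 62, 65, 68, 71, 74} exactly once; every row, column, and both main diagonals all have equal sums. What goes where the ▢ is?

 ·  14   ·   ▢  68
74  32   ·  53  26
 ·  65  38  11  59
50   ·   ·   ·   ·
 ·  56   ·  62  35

20

The 25 entries sum to 950, so each line sums to 950/5 = 190.
Using row 2: 74 + 32 + 53 + 26 + ? → (2,3) = 190 − 185 = 5.
The remaining cell in row 3 is (3,1) = 190 − 173 = 17.
Column 2 must total 190; the given cells sum to 167, so (4,2) = 23.
Column 5: 68 + 26 + 59 + 35 + ? = 190, so (4,5) = 2.
Anti-diagonal needs 190; the known cells sum to 182, so (5,1) = 8.
Row 5: 8 + 56 + 62 + 35 + ? = 190, so (5,3) = 29.
Column 1 must total 190; the given cells sum to 149, so (1,1) = 41.
From main diagonal, 190 − (41 + 32 + 38 + 35) gives (4,4) = 44.
Row 4 needs 190; the known cells sum to 119, so (4,3) = 71.
Column 3 must total 190; the given cells sum to 143, so (1,3) = 47.
Using column 4: 53 + 11 + 44 + 62 + ? → (1,4) = 190 − 170 = 20.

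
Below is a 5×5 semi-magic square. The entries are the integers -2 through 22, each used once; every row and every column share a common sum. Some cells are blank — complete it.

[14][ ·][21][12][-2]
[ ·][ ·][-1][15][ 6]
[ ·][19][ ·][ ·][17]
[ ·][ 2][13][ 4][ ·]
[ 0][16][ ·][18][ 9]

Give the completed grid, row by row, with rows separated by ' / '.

The entries are -2 through 22, which sum to 250, so each line sums to 250/5 = 50.
Row 1 needs 50; the known cells sum to 45, so (1,2) = 5.
From row 5, 50 − (0 + 16 + 18 + 9) gives (5,3) = 7.
Column 2 needs 50; the known cells sum to 42, so (2,2) = 8.
Column 3 needs 50; the known cells sum to 40, so (3,3) = 10.
Column 4: 12 + 15 + 4 + 18 + ? = 50, so (3,4) = 1.
Using column 5: -2 + 6 + 17 + 9 + ? → (4,5) = 50 − 30 = 20.
Using row 2: 8 + (-1) + 15 + 6 + ? → (2,1) = 50 − 28 = 22.
Row 3 must total 50; the given cells sum to 47, so (3,1) = 3.
Using row 4: 2 + 13 + 4 + 20 + ? → (4,1) = 50 − 39 = 11.

14 5 21 12 -2 / 22 8 -1 15 6 / 3 19 10 1 17 / 11 2 13 4 20 / 0 16 7 18 9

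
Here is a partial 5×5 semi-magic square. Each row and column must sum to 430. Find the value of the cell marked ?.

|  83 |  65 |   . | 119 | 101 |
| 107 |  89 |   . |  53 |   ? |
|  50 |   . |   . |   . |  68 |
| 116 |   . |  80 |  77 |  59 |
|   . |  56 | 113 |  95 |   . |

From row 1, 430 − (83 + 65 + 119 + 101) gives (1,3) = 62.
From row 4, 430 − (116 + 80 + 77 + 59) gives (4,2) = 98.
Column 1: 83 + 107 + 50 + 116 + ? = 430, so (5,1) = 74.
Column 2 needs 430; the known cells sum to 308, so (3,2) = 122.
Using column 4: 119 + 53 + 77 + 95 + ? → (3,4) = 430 − 344 = 86.
Row 3 needs 430; the known cells sum to 326, so (3,3) = 104.
Using row 5: 74 + 56 + 113 + 95 + ? → (5,5) = 430 − 338 = 92.
From column 3, 430 − (62 + 104 + 80 + 113) gives (2,3) = 71.
From column 5, 430 − (101 + 68 + 59 + 92) gives (2,5) = 110.

110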